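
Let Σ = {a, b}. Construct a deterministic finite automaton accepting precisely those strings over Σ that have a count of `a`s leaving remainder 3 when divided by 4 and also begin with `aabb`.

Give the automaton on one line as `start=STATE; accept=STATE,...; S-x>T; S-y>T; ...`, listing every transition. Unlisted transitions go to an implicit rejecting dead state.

start=S0; accept=S6; S0-a>S1; S0-b>S2; S1-a>S3; S1-b>S2; S2-a>S2; S2-b>S2; S3-a>S2; S3-b>S4; S4-a>S2; S4-b>S5; S5-a>S6; S5-b>S5; S6-a>S7; S6-b>S6; S7-a>S8; S7-b>S7; S8-a>S5; S8-b>S8

Run two small machines in parallel and take their product. The first has 4 states tracking the count of `a`s modulo 4; the second has 6 states tracking whether the input so far still matches the prefix `aabb`. A product state is a pair (one from each), accepting exactly when both do. Equivalent product states are then merged.
9 states suffice.
        a   b  
>  S0   S1  S2 
   S1   S3  S2 
   S2   S2  S2 
   S3   S2  S4 
   S4   S2  S5 
   S5   S6  S5 
 * S6   S7  S6 
   S7   S8  S7 
   S8   S5  S8 
(> = start, * = accepting)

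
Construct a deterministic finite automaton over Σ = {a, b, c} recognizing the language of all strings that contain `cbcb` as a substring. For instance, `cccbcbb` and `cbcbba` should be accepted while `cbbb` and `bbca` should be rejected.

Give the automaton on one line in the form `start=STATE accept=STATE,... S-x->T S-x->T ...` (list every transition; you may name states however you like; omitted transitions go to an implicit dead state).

Track how much of `cbcb` has been matched so far: state q0 is no progress, q4 is the absorbing accept state reached once `cbcb` has occurred. Intermediate states record partial matches; on a mismatch, fall back to the longest reusable overlap.
With 5 states:
        a   b   c  
>  q0   q0  q0  q1 
   q1   q0  q2  q1 
   q2   q0  q0  q3 
   q3   q0  q4  q1 
 * q4   q4  q4  q4 
(> = start, * = accepting)

start=q0 accept=q4 q0-a->q0 q0-b->q0 q0-c->q1 q1-a->q0 q1-b->q2 q1-c->q1 q2-a->q0 q2-b->q0 q2-c->q3 q3-a->q0 q3-b->q4 q3-c->q1 q4-a->q4 q4-b->q4 q4-c->q4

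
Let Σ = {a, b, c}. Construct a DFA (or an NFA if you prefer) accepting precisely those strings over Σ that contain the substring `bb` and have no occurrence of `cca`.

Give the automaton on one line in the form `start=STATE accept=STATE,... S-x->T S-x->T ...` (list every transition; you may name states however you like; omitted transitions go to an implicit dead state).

start=q0 accept=q3,q5,q7 q0-a->q0 q0-b->q1 q0-c->q2 q1-a->q0 q1-b->q3 q1-c->q2 q2-a->q0 q2-b->q1 q2-c->q4 q3-a->q3 q3-b->q3 q3-c->q5 q4-a->q6 q4-b->q1 q4-c->q4 q5-a->q3 q5-b->q3 q5-c->q7 q6-a->q6 q6-b->q6 q6-c->q6 q7-a->q6 q7-b->q3 q7-c->q7

Run two small machines in parallel and take their product. One (3 states) tracks whether and how much of `bb` has been seen; the other (4 states) tracks partial matches of the forbidden pattern `cca`. Each combined state is a pair, one component from each; accept when both components accept. After merging equivalent states the machine shrinks.
        a   b   c  
>  q0   q0  q1  q2 
   q1   q0  q3  q2 
   q2   q0  q1  q4 
 * q3   q3  q3  q5 
   q4   q6  q1  q4 
 * q5   q3  q3  q7 
   q6   q6  q6  q6 
 * q7   q6  q3  q7 
(> = start, * = accepting)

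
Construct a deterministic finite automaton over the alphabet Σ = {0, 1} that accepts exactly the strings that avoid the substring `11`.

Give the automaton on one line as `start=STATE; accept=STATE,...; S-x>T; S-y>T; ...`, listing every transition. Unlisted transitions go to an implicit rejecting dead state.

start=s0; accept=s0,s1; s0-0>s0; s0-1>s1; s1-0>s0; s1-1>s2; s2-0>s2; s2-1>s2

This is the complement of 'contains `11`'. Use the same substring-matching states — s0 through s2 holding how much of `11` has just been matched — but flip the accepting set: everything except the trap s2 accepts.
        0   1  
>* s0   s0  s1 
 * s1   s0  s2 
   s2   s2  s2 
(> = start, * = accepting)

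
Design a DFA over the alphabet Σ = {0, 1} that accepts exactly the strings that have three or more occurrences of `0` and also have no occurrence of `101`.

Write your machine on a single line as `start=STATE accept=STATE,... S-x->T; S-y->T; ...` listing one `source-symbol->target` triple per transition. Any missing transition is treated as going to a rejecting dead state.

Handle the two conditions separately and then intersect. One (5 states) tracks the count of `0`s, saturating at 4; the other (4 states) tracks partial matches of the forbidden pattern `101`. Each combined state is a pair, one component from each; accept when both components accept. Minimizing collapses redundant product states.
With 12 states:
          0    1  
>  S0     S1   S2 
   S1     S3   S4 
   S2     S5   S2 
   S3     S6   S7 
   S4     S8   S4 
   S5     S3   S9 
 * S6     S6  S10 
   S7    S11   S7 
   S8     S6   S9 
   S9     S9   S9 
 * S10   S11  S10 
 * S11    S6   S9 
(> = start, * = accepting)

start=S0; accept=S6,S10,S11; S0-0->S1; S0-1->S2; S1-0->S3; S1-1->S4; S2-0->S5; S2-1->S2; S3-0->S6; S3-1->S7; S4-0->S8; S4-1->S4; S5-0->S3; S5-1->S9; S6-0->S6; S6-1->S10; S7-0->S11; S7-1->S7; S8-0->S6; S8-1->S9; S9-0->S9; S9-1->S9; S10-0->S11; S10-1->S10; S11-0->S6; S11-1->S9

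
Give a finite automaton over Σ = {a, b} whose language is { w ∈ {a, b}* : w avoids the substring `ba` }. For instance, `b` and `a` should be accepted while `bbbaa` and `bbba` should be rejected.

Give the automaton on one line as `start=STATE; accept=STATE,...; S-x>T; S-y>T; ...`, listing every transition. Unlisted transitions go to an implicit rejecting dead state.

This is the complement of 'contains `ba`'. Use the same substring-matching states — q0 through q2 holding how much of `ba` has just been matched — but flip the accepting set: everything except the trap q2 accepts.
With 3 states:
        a   b  
>* q0   q0  q1 
 * q1   q2  q1 
   q2   q2  q2 
(> = start, * = accepting)

start=q0; accept=q0,q1; q0-a>q0; q0-b>q1; q1-a>q2; q1-b>q1; q2-a>q2; q2-b>q2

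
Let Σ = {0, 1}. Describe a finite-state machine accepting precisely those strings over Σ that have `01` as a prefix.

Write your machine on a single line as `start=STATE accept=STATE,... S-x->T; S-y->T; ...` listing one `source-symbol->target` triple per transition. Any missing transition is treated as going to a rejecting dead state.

Check the first 2 symbols one by one: A through B record how many have matched `01` so far; any wrong symbol goes to the dead state D. After all 2 match we enter the accepting sink C.
4 states suffice.
       0  1 
>  A   B  D 
   B   D  C 
 * C   C  C 
   D   D  D 
(> = start, * = accepting)

start=A; accept=C; A-0->B; A-1->D; B-0->D; B-1->C; C-0->C; C-1->C; D-0->D; D-1->D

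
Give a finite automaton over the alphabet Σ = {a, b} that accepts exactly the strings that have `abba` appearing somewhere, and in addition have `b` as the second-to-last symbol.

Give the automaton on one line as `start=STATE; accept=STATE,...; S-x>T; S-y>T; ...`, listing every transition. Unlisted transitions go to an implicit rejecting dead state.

start=q0; accept=q4,q7; q0-a>q1; q0-b>q0; q1-a>q1; q1-b>q2; q2-a>q1; q2-b>q3; q3-a>q4; q3-b>q0; q4-a>q5; q4-b>q6; q5-a>q5; q5-b>q6; q6-a>q4; q6-b>q7; q7-a>q4; q7-b>q7

Build one automaton per condition and run them in lockstep. The first has 5 states tracking whether and how much of `abba` has been seen; the second has 7 states tracking the last 2 symbols read. A product state is a pair (one from each), accepting exactly when both do. Minimizing collapses redundant product states.
8 states suffice.
        a   b  
>  q0   q1  q0 
   q1   q1  q2 
   q2   q1  q3 
   q3   q4  q0 
 * q4   q5  q6 
   q5   q5  q6 
   q6   q4  q7 
 * q7   q4  q7 
(> = start, * = accepting)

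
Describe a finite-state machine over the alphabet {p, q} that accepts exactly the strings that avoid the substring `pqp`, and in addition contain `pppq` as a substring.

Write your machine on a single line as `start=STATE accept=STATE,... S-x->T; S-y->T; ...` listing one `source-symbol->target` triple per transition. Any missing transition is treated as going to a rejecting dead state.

start=s0; accept=s6,s10,s12; s0-p->s1; s0-q->s0; s1-p->s2; s1-q->s3; s2-p->s4; s2-q->s3; s3-p->s5; s3-q->s0; s4-p->s4; s4-q->s6; s5-p->s7; s5-q->s8; s6-p->s9; s6-q->s10; s7-p->s11; s7-q->s8; s8-p->s5; s8-q->s8; s9-p->s9; s9-q->s9; s10-p->s12; s10-q->s10; s11-p->s11; s11-q->s9; s12-p->s12; s12-q->s6

Handle the two conditions separately and then intersect. The first has 4 states tracking partial matches of the forbidden pattern `pqp`; the second has 5 states tracking whether and how much of `pppq` has been seen. A product state is a pair (one from each), accepting exactly when both do.
A 13-state machine:
          p    q  
>  s0     s1   s0 
   s1     s2   s3 
   s2     s4   s3 
   s3     s5   s0 
   s4     s4   s6 
   s5     s7   s8 
 * s6     s9  s10 
   s7    s11   s8 
   s8     s5   s8 
   s9     s9   s9 
 * s10   s12  s10 
   s11   s11   s9 
 * s12   s12   s6 
(> = start, * = accepting)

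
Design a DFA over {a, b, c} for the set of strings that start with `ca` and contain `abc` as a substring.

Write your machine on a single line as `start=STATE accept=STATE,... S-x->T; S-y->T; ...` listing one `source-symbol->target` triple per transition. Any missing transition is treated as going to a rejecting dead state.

Build one automaton per condition and run them in lockstep. The first has 4 states tracking whether the input so far still matches the prefix `ca`; the second has 4 states tracking whether and how much of `abc` has been seen. A product state is a pair (one from each), accepting exactly when both do. Equivalent product states are then merged.
        a   b   c  
>  s0   s1  s1  s2 
   s1   s1  s1  s1 
   s2   s3  s1  s1 
   s3   s3  s4  s5 
   s4   s3  s5  s6 
   s5   s3  s5  s5 
 * s6   s6  s6  s6 
(> = start, * = accepting)

start=s0; accept=s6; s0-a->s1; s0-b->s1; s0-c->s2; s1-a->s1; s1-b->s1; s1-c->s1; s2-a->s3; s2-b->s1; s2-c->s1; s3-a->s3; s3-b->s4; s3-c->s5; s4-a->s3; s4-b->s5; s4-c->s6; s5-a->s3; s5-b->s5; s5-c->s5; s6-a->s6; s6-b->s6; s6-c->s6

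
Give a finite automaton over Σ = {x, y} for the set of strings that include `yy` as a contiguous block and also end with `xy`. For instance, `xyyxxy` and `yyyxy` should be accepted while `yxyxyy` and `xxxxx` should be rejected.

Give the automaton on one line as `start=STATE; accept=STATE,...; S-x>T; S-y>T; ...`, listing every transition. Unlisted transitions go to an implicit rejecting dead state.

Run two small machines in parallel and take their product. One (3 states) tracks whether and how much of `yy` has been seen; the other (3 states) tracks how much of the suffix `xy` has currently been matched. Each combined state is a pair, one component from each; accept when both components accept. After merging equivalent states the machine shrinks.
A 5-state machine:
        x   y  
>  q0   q0  q1 
   q1   q0  q2 
   q2   q3  q2 
   q3   q3  q4 
 * q4   q3  q2 
(> = start, * = accepting)

start=q0; accept=q4; q0-x>q0; q0-y>q1; q1-x>q0; q1-y>q2; q2-x>q3; q2-y>q2; q3-x>q3; q3-y>q4; q4-x>q3; q4-y>q2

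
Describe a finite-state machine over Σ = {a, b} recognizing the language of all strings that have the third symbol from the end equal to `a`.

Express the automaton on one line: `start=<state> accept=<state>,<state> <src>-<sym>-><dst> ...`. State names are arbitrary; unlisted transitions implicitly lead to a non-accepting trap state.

start=S0 accept=S7,S8,S9,S10 S0-a->S1 S0-b->S2 S1-a->S3 S1-b->S4 S2-a->S5 S2-b->S6 S3-a->S7 S3-b->S8 S4-a->S9 S4-b->S10 S5-a->S11 S5-b->S12 S6-a->S13 S6-b->S14 S7-a->S7 S7-b->S8 S8-a->S9 S8-b->S10 S9-a->S11 S9-b->S12 S10-a->S13 S10-b->S14 S11-a->S7 S11-b->S8 S12-a->S9 S12-b->S10 S13-a->S11 S13-b->S12 S14-a->S13 S14-b->S14

A DFA must remember the last 3 symbols (since which symbol is third-to-last isn't known until the input ends). Use one state per possible window of the last ≤3 symbols; accept from those whose window starts with `a`.
15 states suffice.
          a    b  
>  S0     S1   S2 
   S1     S3   S4 
   S2     S5   S6 
   S3     S7   S8 
   S4     S9  S10 
   S5    S11  S12 
   S6    S13  S14 
 * S7     S7   S8 
 * S8     S9  S10 
 * S9    S11  S12 
 * S10   S13  S14 
   S11    S7   S8 
   S12    S9  S10 
   S13   S11  S12 
   S14   S13  S14 
(> = start, * = accepting)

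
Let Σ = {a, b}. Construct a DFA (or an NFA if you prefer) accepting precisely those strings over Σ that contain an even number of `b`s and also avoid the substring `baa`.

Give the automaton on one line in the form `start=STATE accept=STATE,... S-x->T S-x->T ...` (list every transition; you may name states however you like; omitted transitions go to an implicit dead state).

Run two small machines in parallel and take their product. One (2 states) tracks the count of `b`s modulo 2; the other (4 states) tracks partial matches of the forbidden pattern `baa`. Each combined state is a pair, one component from each; accept when both components accept.
With 7 states:
        a   b  
>* s0   s0  s1 
   s1   s2  s3 
   s2   s4  s3 
 * s3   s5  s1 
   s4   s4  s6 
 * s5   s6  s1 
   s6   s6  s4 
(> = start, * = accepting)

start=s0 accept=s0,s3,s5 s0-a->s0 s0-b->s1 s1-a->s2 s1-b->s3 s2-a->s4 s2-b->s3 s3-a->s5 s3-b->s1 s4-a->s4 s4-b->s6 s5-a->s6 s5-b->s1 s6-a->s6 s6-b->s4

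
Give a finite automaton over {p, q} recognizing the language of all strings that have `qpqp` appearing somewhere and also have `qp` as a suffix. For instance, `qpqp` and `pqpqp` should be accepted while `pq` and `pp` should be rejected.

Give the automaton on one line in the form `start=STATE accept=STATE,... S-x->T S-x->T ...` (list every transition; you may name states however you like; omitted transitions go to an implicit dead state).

start=A accept=E A-p->A A-q->B B-p->C B-q->B C-p->A C-q->D D-p->E D-q->B E-p->F E-q->G F-p->F F-q->G G-p->E G-q->G

Build one automaton per condition and run them in lockstep. The first has 5 states tracking whether and how much of `qpqp` has been seen; the second has 3 states tracking how much of the suffix `qp` has currently been matched. A product state is a pair (one from each), accepting exactly when both do.
7 states suffice.
       p  q 
>  A   A  B 
   B   C  B 
   C   A  D 
   D   E  B 
 * E   F  G 
   F   F  G 
   G   E  G 
(> = start, * = accepting)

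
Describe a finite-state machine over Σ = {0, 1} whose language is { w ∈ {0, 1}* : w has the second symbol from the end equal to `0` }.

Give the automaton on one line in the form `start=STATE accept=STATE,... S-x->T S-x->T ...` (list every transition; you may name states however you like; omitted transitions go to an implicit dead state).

start=A accept=D,E A-0->B A-1->C B-0->D B-1->E C-0->F C-1->G D-0->D D-1->E E-0->F E-1->G F-0->D F-1->E G-0->F G-1->G

A DFA must remember the last 2 symbols (since which symbol is second-to-last isn't known until the input ends). Use one state per possible window of the last ≤2 symbols; accept from those whose window starts with `0`.
With 7 states:
       0  1 
>  A   B  C 
   B   D  E 
   C   F  G 
 * D   D  E 
 * E   F  G 
   F   D  E 
   G   F  G 
(> = start, * = accepting)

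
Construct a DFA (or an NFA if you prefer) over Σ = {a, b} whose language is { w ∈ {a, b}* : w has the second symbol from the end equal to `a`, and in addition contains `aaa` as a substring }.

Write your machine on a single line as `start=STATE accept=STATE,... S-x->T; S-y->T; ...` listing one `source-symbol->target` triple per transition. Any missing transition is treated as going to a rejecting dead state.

start=S0; accept=S3,S4; S0-a->S1; S0-b->S0; S1-a->S2; S1-b->S0; S2-a->S3; S2-b->S0; S3-a->S3; S3-b->S4; S4-a->S5; S4-b->S6; S5-a->S3; S5-b->S4; S6-a->S5; S6-b->S6

Run two small machines in parallel and take their product. One (7 states) tracks the last 2 symbols read; the other (4 states) tracks whether and how much of `aaa` has been seen. Each combined state is a pair, one component from each; accept when both components accept. Minimizing collapses redundant product states.
7 states suffice.
        a   b  
>  S0   S1  S0 
   S1   S2  S0 
   S2   S3  S0 
 * S3   S3  S4 
 * S4   S5  S6 
   S5   S3  S4 
   S6   S5  S6 
(> = start, * = accepting)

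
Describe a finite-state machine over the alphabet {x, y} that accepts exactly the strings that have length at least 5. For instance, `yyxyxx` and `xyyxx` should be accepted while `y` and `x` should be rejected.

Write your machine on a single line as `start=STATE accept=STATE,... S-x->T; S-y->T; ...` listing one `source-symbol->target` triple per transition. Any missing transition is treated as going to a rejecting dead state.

Count input length up to 6: every symbol moves from q0 toward q6, which means 'more than 5' and absorbs. Accept from {q5, q6}.
With 7 states:
        x   y  
>  q0   q1  q1 
   q1   q2  q2 
   q2   q3  q3 
   q3   q4  q4 
   q4   q5  q5 
 * q5   q6  q6 
 * q6   q6  q6 
(> = start, * = accepting)

start=q0; accept=q5,q6; q0-x->q1; q0-y->q1; q1-x->q2; q1-y->q2; q2-x->q3; q2-y->q3; q3-x->q4; q3-y->q4; q4-x->q5; q4-y->q5; q5-x->q6; q5-y->q6; q6-x->q6; q6-y->q6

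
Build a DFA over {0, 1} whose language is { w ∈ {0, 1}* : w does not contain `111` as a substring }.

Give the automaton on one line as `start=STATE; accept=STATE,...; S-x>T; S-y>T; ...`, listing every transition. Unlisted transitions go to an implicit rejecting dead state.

Track partial matches of the forbidden pattern `111`. State s3 is a dead state reached once `111` has occurred; every other state accepts. s0 means no part of `111` is currently matched.
4 states suffice.
        0   1  
>* s0   s0  s1 
 * s1   s0  s2 
 * s2   s0  s3 
   s3   s3  s3 
(> = start, * = accepting)

start=s0; accept=s0,s1,s2; s0-0>s0; s0-1>s1; s1-0>s0; s1-1>s2; s2-0>s0; s2-1>s3; s3-0>s3; s3-1>s3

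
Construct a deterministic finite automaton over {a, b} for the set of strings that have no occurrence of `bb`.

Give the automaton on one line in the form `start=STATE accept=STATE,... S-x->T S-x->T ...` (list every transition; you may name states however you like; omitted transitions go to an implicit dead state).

This is the complement of 'contains `bb`'. Use the same substring-matching states — q0 through q2 holding how much of `bb` has just been matched — but flip the accepting set: everything except the trap q2 accepts.
3 states suffice.
        a   b  
>* q0   q0  q1 
 * q1   q0  q2 
   q2   q2  q2 
(> = start, * = accepting)

start=q0 accept=q0,q1 q0-a->q0 q0-b->q1 q1-a->q0 q1-b->q2 q2-a->q2 q2-b->q2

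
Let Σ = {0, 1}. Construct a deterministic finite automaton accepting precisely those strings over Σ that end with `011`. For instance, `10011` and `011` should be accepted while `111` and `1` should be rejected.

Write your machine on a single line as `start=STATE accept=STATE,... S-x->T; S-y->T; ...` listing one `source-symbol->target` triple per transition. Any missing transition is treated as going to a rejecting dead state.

Let each state record the length of the longest suffix of the input read so far that is also a prefix of `011`. B means the last symbol is `0`; C means the last 2 symbols are `01`; D means the last 3 symbols are `011`. Accept only at D, where the string currently ends in `011`.
A 4-state machine:
       0  1 
>  A   B  A 
   B   B  C 
   C   B  D 
 * D   B  A 
(> = start, * = accepting)

start=A; accept=D; A-0->B; A-1->A; B-0->B; B-1->C; C-0->B; C-1->D; D-0->B; D-1->A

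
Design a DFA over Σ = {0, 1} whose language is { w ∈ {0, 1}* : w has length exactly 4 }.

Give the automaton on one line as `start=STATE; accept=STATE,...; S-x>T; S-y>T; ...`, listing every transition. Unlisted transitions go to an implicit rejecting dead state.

We only need to distinguish lengths 0, 1, …, 4, and '>4'. Chain S0 → S1 → S2 → S3 → S4 → S5 on every symbol, with S5 looping. Accepting states: {S4}.
        0   1  
>  S0   S1  S1 
   S1   S2  S2 
   S2   S3  S3 
   S3   S4  S4 
 * S4   S5  S5 
   S5   S5  S5 
(> = start, * = accepting)

start=S0; accept=S4; S0-0>S1; S0-1>S1; S1-0>S2; S1-1>S2; S2-0>S3; S2-1>S3; S3-0>S4; S3-1>S4; S4-0>S5; S4-1>S5; S5-0>S5; S5-1>S5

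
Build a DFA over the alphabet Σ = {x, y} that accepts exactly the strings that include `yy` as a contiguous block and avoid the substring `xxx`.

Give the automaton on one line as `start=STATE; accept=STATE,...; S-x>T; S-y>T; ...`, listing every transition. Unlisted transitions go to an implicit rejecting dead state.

start=q0; accept=q4,q6,q8; q0-x>q1; q0-y>q2; q1-x>q3; q1-y>q2; q2-x>q1; q2-y>q4; q3-x>q5; q3-y>q2; q4-x>q6; q4-y>q4; q5-x>q5; q5-y>q7; q6-x>q8; q6-y>q4; q7-x>q5; q7-y>q9; q8-x>q9; q8-y>q4; q9-x>q9; q9-y>q9

Build one automaton per condition and run them in lockstep. The first has 3 states tracking whether and how much of `yy` has been seen; the second has 4 states tracking partial matches of the forbidden pattern `xxx`. A product state is a pair (one from each), accepting exactly when both do.
With 10 states:
        x   y  
>  q0   q1  q2 
   q1   q3  q2 
   q2   q1  q4 
   q3   q5  q2 
 * q4   q6  q4 
   q5   q5  q7 
 * q6   q8  q4 
   q7   q5  q9 
 * q8   q9  q4 
   q9   q9  q9 
(> = start, * = accepting)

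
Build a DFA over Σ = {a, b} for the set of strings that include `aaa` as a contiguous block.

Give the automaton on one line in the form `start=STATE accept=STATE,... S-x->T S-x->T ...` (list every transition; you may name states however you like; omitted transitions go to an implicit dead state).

start=s0 accept=s3 s0-a->s1 s0-b->s0 s1-a->s2 s1-b->s0 s2-a->s3 s2-b->s0 s3-a->s3 s3-b->s3

States s0..s2 record the length of the longest prefix of `aaa` that matches the current input suffix. Reaching s3 means `aaa` has been seen, and we stay there forever. Accept from s3.
4 states suffice.
        a   b  
>  s0   s1  s0 
   s1   s2  s0 
   s2   s3  s0 
 * s3   s3  s3 
(> = start, * = accepting)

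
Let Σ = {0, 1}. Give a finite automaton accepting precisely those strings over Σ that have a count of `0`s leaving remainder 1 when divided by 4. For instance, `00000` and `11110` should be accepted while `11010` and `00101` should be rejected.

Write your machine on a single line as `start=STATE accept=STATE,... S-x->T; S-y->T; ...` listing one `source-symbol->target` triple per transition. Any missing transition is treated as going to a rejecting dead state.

The only thing that matters is how many `0`s have appeared, reduced mod 4. Use one state per residue: A for 0, …, D for 3. Reading `0` moves to the next residue; anything else stays put. B is accepting.
With 4 states:
       0  1 
>  A   B  A 
 * B   C  B 
   C   D  C 
   D   A  D 
(> = start, * = accepting)

start=A; accept=B; A-0->B; A-1->A; B-0->C; B-1->B; C-0->D; C-1->C; D-0->A; D-1->D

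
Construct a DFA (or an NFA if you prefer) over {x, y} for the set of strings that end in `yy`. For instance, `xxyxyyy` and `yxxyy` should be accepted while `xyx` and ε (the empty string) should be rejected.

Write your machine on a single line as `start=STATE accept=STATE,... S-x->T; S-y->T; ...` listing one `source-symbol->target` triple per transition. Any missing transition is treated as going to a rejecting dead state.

Let each state record the length of the longest suffix of the input read so far that is also a prefix of `yy`. s1 means the last symbol is `y`; s2 means the last 2 symbols are `yy`. Accept only at s2, where the string currently ends in `yy`.
3 states suffice.
        x   y  
>  s0   s0  s1 
   s1   s0  s2 
 * s2   s0  s2 
(> = start, * = accepting)

start=s0; accept=s2; s0-x->s0; s0-y->s1; s1-x->s0; s1-y->s2; s2-x->s0; s2-y->s2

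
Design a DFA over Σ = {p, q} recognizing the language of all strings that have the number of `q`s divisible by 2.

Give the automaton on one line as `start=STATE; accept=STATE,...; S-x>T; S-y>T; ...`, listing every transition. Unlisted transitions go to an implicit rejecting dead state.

start=A; accept=A; A-p>A; A-q>B; B-p>B; B-q>A

The only thing that matters is how many `q`s have appeared, reduced mod 2. Use one state per residue: A for 0, …, B for 1. Reading `q` moves to the next residue; anything else stays put. A is accepting.
A 2-state machine:
       p  q 
>* A   A  B 
   B   B  A 
(> = start, * = accepting)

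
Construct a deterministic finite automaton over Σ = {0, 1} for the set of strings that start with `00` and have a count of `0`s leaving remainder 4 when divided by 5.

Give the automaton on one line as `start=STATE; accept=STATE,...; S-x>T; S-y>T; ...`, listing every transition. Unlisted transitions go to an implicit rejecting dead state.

Build one automaton per condition and run them in lockstep. The first has 4 states tracking whether the input so far still matches the prefix `00`; the second has 5 states tracking the count of `0`s modulo 5. A product state is a pair (one from each), accepting exactly when both do.
          0    1  
>  S0     S1   S2 
   S1     S3   S4 
   S2     S4   S2 
   S3     S5   S3 
   S4     S6   S4 
   S5     S7   S5 
   S6     S8   S6 
 * S7     S9   S7 
   S8    S10   S8 
   S9    S11   S9 
   S10    S2  S10 
   S11    S3  S11 
(> = start, * = accepting)

start=S0; accept=S7; S0-0>S1; S0-1>S2; S1-0>S3; S1-1>S4; S2-0>S4; S2-1>S2; S3-0>S5; S3-1>S3; S4-0>S6; S4-1>S4; S5-0>S7; S5-1>S5; S6-0>S8; S6-1>S6; S7-0>S9; S7-1>S7; S8-0>S10; S8-1>S8; S9-0>S11; S9-1>S9; S10-0>S2; S10-1>S10; S11-0>S3; S11-1>S11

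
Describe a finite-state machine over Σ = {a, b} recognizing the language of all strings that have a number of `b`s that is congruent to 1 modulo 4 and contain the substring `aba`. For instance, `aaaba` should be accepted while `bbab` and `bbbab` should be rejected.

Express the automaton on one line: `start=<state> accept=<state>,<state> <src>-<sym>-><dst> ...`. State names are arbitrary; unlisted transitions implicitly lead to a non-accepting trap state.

Handle the two conditions separately and then intersect. One (4 states) tracks the count of `b`s modulo 4; the other (4 states) tracks whether and how much of `aba` has been seen. Each combined state is a pair, one component from each; accept when both components accept.
          a    b  
>  q0     q1   q2 
   q1     q1   q3 
   q2     q4   q5 
   q3     q6   q5 
   q4     q4   q7 
   q5     q8   q9 
 * q6     q6  q10 
   q7    q10   q9 
   q8     q8  q11 
   q9    q12   q0 
   q10   q10  q13 
   q11   q13   q0 
   q12   q12  q14 
   q13   q13  q15 
   q14   q15   q2 
   q15   q15   q6 
(> = start, * = accepting)

start=q0 accept=q6 q0-a->q1 q0-b->q2 q1-a->q1 q1-b->q3 q2-a->q4 q2-b->q5 q3-a->q6 q3-b->q5 q4-a->q4 q4-b->q7 q5-a->q8 q5-b->q9 q6-a->q6 q6-b->q10 q7-a->q10 q7-b->q9 q8-a->q8 q8-b->q11 q9-a->q12 q9-b->q0 q10-a->q10 q10-b->q13 q11-a->q13 q11-b->q0 q12-a->q12 q12-b->q14 q13-a->q13 q13-b->q15 q14-a->q15 q14-b->q2 q15-a->q15 q15-b->q6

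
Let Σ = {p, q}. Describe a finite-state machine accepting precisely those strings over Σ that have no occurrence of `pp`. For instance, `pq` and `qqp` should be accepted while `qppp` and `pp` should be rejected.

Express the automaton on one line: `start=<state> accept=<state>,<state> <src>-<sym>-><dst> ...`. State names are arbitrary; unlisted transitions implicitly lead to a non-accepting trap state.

Track partial matches of the forbidden pattern `pp`. State C is a dead state reached once `pp` has occurred; every other state accepts. A means no part of `pp` is currently matched.
       p  q 
>* A   B  A 
 * B   C  A 
   C   C  C 
(> = start, * = accepting)

start=A accept=A,B A-p->B A-q->A B-p->C B-q->A C-p->C C-q->C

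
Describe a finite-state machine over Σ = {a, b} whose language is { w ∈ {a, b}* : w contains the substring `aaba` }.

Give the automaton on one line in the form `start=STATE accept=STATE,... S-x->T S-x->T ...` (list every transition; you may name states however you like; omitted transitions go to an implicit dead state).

Track how much of `aaba` has been matched so far: state S0 is no progress, S4 is the absorbing accept state reached once `aaba` has occurred. Intermediate states record partial matches; on a mismatch, fall back to the longest reusable overlap.
A 5-state machine:
        a   b  
>  S0   S1  S0 
   S1   S2  S0 
   S2   S2  S3 
   S3   S4  S0 
 * S4   S4  S4 
(> = start, * = accepting)

start=S0 accept=S4 S0-a->S1 S0-b->S0 S1-a->S2 S1-b->S0 S2-a->S2 S2-b->S3 S3-a->S4 S3-b->S0 S4-a->S4 S4-b->S4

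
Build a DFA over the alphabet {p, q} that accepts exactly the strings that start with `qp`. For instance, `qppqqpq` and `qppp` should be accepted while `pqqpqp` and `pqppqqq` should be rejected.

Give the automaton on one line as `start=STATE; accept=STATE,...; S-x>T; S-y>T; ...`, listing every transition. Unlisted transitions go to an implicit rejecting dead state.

Check the first 2 symbols one by one: s0 through s1 record how many have matched `qp` so far; any wrong symbol goes to the dead state s3. After all 2 match we enter the accepting sink s2.
With 4 states:
        p   q  
>  s0   s3  s1 
   s1   s2  s3 
 * s2   s2  s2 
   s3   s3  s3 
(> = start, * = accepting)

start=s0; accept=s2; s0-p>s3; s0-q>s1; s1-p>s2; s1-q>s3; s2-p>s2; s2-q>s2; s3-p>s3; s3-q>s3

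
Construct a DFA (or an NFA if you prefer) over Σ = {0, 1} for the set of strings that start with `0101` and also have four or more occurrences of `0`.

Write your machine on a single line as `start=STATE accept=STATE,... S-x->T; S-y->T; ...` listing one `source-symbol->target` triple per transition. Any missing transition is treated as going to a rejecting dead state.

Handle the two conditions separately and then intersect. The first has 6 states tracking whether the input so far still matches the prefix `0101`; the second has 6 states tracking the count of `0`s, saturating at 5. A product state is a pair (one from each), accepting exactly when both do.
          0    1  
>  q0     q1   q2 
   q1     q3   q4 
   q2     q5   q2 
   q3     q6   q3 
   q4     q7   q5 
   q5     q3   q5 
   q6     q8   q6 
   q7     q6   q9 
   q8    q10   q8 
   q9    q11   q9 
   q10   q10  q10 
   q11   q12  q11 
 * q12   q13  q12 
 * q13   q13  q13 
(> = start, * = accepting)

start=q0; accept=q12,q13; q0-0->q1; q0-1->q2; q1-0->q3; q1-1->q4; q2-0->q5; q2-1->q2; q3-0->q6; q3-1->q3; q4-0->q7; q4-1->q5; q5-0->q3; q5-1->q5; q6-0->q8; q6-1->q6; q7-0->q6; q7-1->q9; q8-0->q10; q8-1->q8; q9-0->q11; q9-1->q9; q10-0->q10; q10-1->q10; q11-0->q12; q11-1->q11; q12-0->q13; q12-1->q12; q13-0->q13; q13-1->q13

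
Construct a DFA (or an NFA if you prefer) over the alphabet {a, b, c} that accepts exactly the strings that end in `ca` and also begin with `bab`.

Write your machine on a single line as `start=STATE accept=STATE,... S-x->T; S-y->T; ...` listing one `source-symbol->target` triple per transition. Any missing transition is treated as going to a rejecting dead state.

Build one automaton per condition and run them in lockstep. The first has 3 states tracking how much of the suffix `ca` has currently been matched; the second has 5 states tracking whether the input so far still matches the prefix `bab`. A product state is a pair (one from each), accepting exactly when both do.
        a   b   c  
>  S0   S1  S2  S3 
   S1   S1  S1  S3 
   S2   S4  S1  S3 
   S3   S5  S1  S3 
   S4   S1  S6  S3 
   S5   S1  S1  S3 
   S6   S6  S6  S7 
   S7   S8  S6  S7 
 * S8   S6  S6  S7 
(> = start, * = accepting)

start=S0; accept=S8; S0-a->S1; S0-b->S2; S0-c->S3; S1-a->S1; S1-b->S1; S1-c->S3; S2-a->S4; S2-b->S1; S2-c->S3; S3-a->S5; S3-b->S1; S3-c->S3; S4-a->S1; S4-b->S6; S4-c->S3; S5-a->S1; S5-b->S1; S5-c->S3; S6-a->S6; S6-b->S6; S6-c->S7; S7-a->S8; S7-b->S6; S7-c->S7; S8-a->S6; S8-b->S6; S8-c->S7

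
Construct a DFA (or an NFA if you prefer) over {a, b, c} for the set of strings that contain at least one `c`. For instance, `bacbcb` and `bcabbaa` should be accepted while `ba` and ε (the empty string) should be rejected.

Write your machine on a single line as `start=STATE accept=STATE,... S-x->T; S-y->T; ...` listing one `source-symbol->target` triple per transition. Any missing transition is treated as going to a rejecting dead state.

start=s0; accept=s1,s2; s0-a->s0; s0-b->s0; s0-c->s1; s1-a->s1; s1-b->s1; s1-c->s2; s2-a->s2; s2-b->s2; s2-c->s2

Only the number of `c`s matters, and only up to 2. Make a chain s0 → s1 → s2 advanced by each `c` (with s2 absorbing); every other symbol self-loops. The accepting set is {s1, s2}.
A 3-state machine:
        a   b   c  
>  s0   s0  s0  s1 
 * s1   s1  s1  s2 
 * s2   s2  s2  s2 
(> = start, * = accepting)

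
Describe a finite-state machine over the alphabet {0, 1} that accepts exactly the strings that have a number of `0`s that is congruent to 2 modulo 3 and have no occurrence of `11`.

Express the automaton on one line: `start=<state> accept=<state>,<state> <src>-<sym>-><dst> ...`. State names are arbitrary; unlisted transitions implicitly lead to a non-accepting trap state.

Handle the two conditions separately and then intersect. One (3 states) tracks the count of `0`s modulo 3; the other (3 states) tracks partial matches of the forbidden pattern `11`. Each combined state is a pair, one component from each; accept when both components accept.
       0  1 
>  A   B  C 
   B   D  E 
   C   B  F 
 * D   A  G 
   E   D  H 
   F   H  F 
 * G   A  I 
   H   I  H 
   I   F  I 
(> = start, * = accepting)

start=A accept=D,G A-0->B A-1->C B-0->D B-1->E C-0->B C-1->F D-0->A D-1->G E-0->D E-1->H F-0->H F-1->F G-0->A G-1->I H-0->I H-1->H I-0->F I-1->I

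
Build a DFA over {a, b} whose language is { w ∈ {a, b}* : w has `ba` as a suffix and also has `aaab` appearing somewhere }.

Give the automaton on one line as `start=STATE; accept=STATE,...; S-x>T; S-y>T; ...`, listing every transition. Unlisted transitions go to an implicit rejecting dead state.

Handle the two conditions separately and then intersect. One (3 states) tracks how much of the suffix `ba` has currently been matched; the other (5 states) tracks whether and how much of `aaab` has been seen. Each combined state is a pair, one component from each; accept when both components accept. After merging equivalent states the machine shrinks.
With 6 states:
        a   b  
>  q0   q1  q0 
   q1   q2  q0 
   q2   q3  q0 
   q3   q3  q4 
   q4   q5  q4 
 * q5   q3  q4 
(> = start, * = accepting)

start=q0; accept=q5; q0-a>q1; q0-b>q0; q1-a>q2; q1-b>q0; q2-a>q3; q2-b>q0; q3-a>q3; q3-b>q4; q4-a>q5; q4-b>q4; q5-a>q3; q5-b>q4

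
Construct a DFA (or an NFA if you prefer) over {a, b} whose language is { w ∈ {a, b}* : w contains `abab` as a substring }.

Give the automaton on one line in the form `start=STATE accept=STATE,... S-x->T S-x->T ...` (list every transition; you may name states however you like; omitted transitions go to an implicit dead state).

start=q0 accept=q4 q0-a->q1 q0-b->q0 q1-a->q1 q1-b->q2 q2-a->q3 q2-b->q0 q3-a->q1 q3-b->q4 q4-a->q4 q4-b->q4

Track how much of `abab` has been matched so far: state q0 is no progress, q4 is the absorbing accept state reached once `abab` has occurred. Intermediate states record partial matches; on a mismatch, fall back to the longest reusable overlap.
5 states suffice.
        a   b  
>  q0   q1  q0 
   q1   q1  q2 
   q2   q3  q0 
   q3   q1  q4 
 * q4   q4  q4 
(> = start, * = accepting)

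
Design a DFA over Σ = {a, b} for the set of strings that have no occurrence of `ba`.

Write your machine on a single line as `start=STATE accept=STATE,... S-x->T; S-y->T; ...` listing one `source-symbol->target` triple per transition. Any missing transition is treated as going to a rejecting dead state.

Track partial matches of the forbidden pattern `ba`. State S2 is a dead state reached once `ba` has occurred; every other state accepts. S0 means no part of `ba` is currently matched.
A 3-state machine:
        a   b  
>* S0   S0  S1 
 * S1   S2  S1 
   S2   S2  S2 
(> = start, * = accepting)

start=S0; accept=S0,S1; S0-a->S0; S0-b->S1; S1-a->S2; S1-b->S1; S2-a->S2; S2-b->S2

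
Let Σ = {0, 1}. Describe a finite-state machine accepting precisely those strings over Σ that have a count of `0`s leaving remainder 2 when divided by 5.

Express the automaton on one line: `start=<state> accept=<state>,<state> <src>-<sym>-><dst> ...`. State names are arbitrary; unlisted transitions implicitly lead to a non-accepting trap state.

Keep the running count of `0`s modulo 5: each `0` advances along the cycle q0 → q1 → q2 → q3 → q4 → q0 while other symbols loop. Accept at q2.
5 states suffice.
        0   1  
>  q0   q1  q0 
   q1   q2  q1 
 * q2   q3  q2 
   q3   q4  q3 
   q4   q0  q4 
(> = start, * = accepting)

start=q0 accept=q2 q0-0->q1 q0-1->q0 q1-0->q2 q1-1->q1 q2-0->q3 q2-1->q2 q3-0->q4 q3-1->q3 q4-0->q0 q4-1->q4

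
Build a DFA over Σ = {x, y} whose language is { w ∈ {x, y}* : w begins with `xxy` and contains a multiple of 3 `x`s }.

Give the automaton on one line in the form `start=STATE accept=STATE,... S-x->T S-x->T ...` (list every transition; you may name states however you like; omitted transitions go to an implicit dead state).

Run two small machines in parallel and take their product. One (5 states) tracks whether the input so far still matches the prefix `xxy`; the other (3 states) tracks the count of `x`s modulo 3. Each combined state is a pair, one component from each; accept when both components accept. Equivalent product states are then merged.
A 7-state machine:
        x   y  
>  S0   S1  S2 
   S1   S3  S2 
   S2   S2  S2 
   S3   S2  S4 
   S4   S5  S4 
 * S5   S6  S5 
   S6   S4  S6 
(> = start, * = accepting)

start=S0 accept=S5 S0-x->S1 S0-y->S2 S1-x->S3 S1-y->S2 S2-x->S2 S2-y->S2 S3-x->S2 S3-y->S4 S4-x->S5 S4-y->S4 S5-x->S6 S5-y->S5 S6-x->S4 S6-y->S6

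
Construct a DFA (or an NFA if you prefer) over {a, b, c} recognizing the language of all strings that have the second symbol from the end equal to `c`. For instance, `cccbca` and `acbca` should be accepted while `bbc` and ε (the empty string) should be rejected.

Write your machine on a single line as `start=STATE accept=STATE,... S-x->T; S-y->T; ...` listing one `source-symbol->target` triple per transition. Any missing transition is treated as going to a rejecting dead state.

Because acceptance depends on a position counted from the end, the machine has to buffer the most recent 2 symbols. Make each state the string of the last up-to-2 symbols read; on input `x` shift the window left and append `x`. Accept when the buffered window has length 2 and begins with `c`.
With 13 states:
          a    b    c  
>  q0     q1   q2   q3 
   q1     q4   q5   q6 
   q2     q7   q8   q9 
   q3    q10  q11  q12 
   q4     q4   q5   q6 
   q5     q7   q8   q9 
   q6    q10  q11  q12 
   q7     q4   q5   q6 
   q8     q7   q8   q9 
   q9    q10  q11  q12 
 * q10    q4   q5   q6 
 * q11    q7   q8   q9 
 * q12   q10  q11  q12 
(> = start, * = accepting)

start=q0; accept=q10,q11,q12; q0-a->q1; q0-b->q2; q0-c->q3; q1-a->q4; q1-b->q5; q1-c->q6; q2-a->q7; q2-b->q8; q2-c->q9; q3-a->q10; q3-b->q11; q3-c->q12; q4-a->q4; q4-b->q5; q4-c->q6; q5-a->q7; q5-b->q8; q5-c->q9; q6-a->q10; q6-b->q11; q6-c->q12; q7-a->q4; q7-b->q5; q7-c->q6; q8-a->q7; q8-b->q8; q8-c->q9; q9-a->q10; q9-b->q11; q9-c->q12; q10-a->q4; q10-b->q5; q10-c->q6; q11-a->q7; q11-b->q8; q11-c->q9; q12-a->q10; q12-b->q11; q12-c->q12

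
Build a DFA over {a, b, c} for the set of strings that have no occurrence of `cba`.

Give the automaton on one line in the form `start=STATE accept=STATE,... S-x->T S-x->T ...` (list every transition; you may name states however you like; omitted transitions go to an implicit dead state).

This is the complement of 'contains `cba`'. Use the same substring-matching states — q0 through q3 holding how much of `cba` has just been matched — but flip the accepting set: everything except the trap q3 accepts.
A 4-state machine:
        a   b   c  
>* q0   q0  q0  q1 
 * q1   q0  q2  q1 
 * q2   q3  q0  q1 
   q3   q3  q3  q3 
(> = start, * = accepting)

start=q0 accept=q0,q1,q2 q0-a->q0 q0-b->q0 q0-c->q1 q1-a->q0 q1-b->q2 q1-c->q1 q2-a->q3 q2-b->q0 q2-c->q1 q3-a->q3 q3-b->q3 q3-c->q3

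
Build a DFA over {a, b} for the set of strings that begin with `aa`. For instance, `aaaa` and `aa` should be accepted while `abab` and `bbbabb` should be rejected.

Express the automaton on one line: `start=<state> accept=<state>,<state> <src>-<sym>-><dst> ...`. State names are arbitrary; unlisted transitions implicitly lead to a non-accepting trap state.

Check the first 2 symbols one by one: S0 through S1 record how many have matched `aa` so far; any wrong symbol goes to the dead state S3. After all 2 match we enter the accepting sink S2.
4 states suffice.
        a   b  
>  S0   S1  S3 
   S1   S2  S3 
 * S2   S2  S2 
   S3   S3  S3 
(> = start, * = accepting)

start=S0 accept=S2 S0-a->S1 S0-b->S3 S1-a->S2 S1-b->S3 S2-a->S2 S2-b->S2 S3-a->S3 S3-b->S3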